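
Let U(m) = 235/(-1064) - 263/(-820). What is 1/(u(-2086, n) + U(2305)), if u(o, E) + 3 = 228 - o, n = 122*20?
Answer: 218120/504097103 ≈ 0.00043269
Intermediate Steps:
U(m) = 21783/218120 (U(m) = 235*(-1/1064) - 263*(-1/820) = -235/1064 + 263/820 = 21783/218120)
n = 2440
u(o, E) = 225 - o (u(o, E) = -3 + (228 - o) = 225 - o)
1/(u(-2086, n) + U(2305)) = 1/((225 - 1*(-2086)) + 21783/218120) = 1/((225 + 2086) + 21783/218120) = 1/(2311 + 21783/218120) = 1/(504097103/218120) = 218120/504097103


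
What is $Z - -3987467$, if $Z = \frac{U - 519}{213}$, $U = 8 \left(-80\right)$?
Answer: $\frac{849329312}{213} \approx 3.9875 \cdot 10^{6}$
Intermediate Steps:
$U = -640$
$Z = - \frac{1159}{213}$ ($Z = \frac{-640 - 519}{213} = \left(-1159\right) \frac{1}{213} = - \frac{1159}{213} \approx -5.4413$)
$Z - -3987467 = - \frac{1159}{213} - -3987467 = - \frac{1159}{213} + 3987467 = \frac{849329312}{213}$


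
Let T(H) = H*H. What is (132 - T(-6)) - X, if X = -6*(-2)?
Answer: 84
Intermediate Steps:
X = 12
T(H) = H²
(132 - T(-6)) - X = (132 - 1*(-6)²) - 1*12 = (132 - 1*36) - 12 = (132 - 36) - 12 = 96 - 12 = 84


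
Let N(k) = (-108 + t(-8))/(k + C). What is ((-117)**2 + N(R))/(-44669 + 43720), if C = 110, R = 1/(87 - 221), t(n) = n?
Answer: -201746627/13987311 ≈ -14.424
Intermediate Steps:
R = -1/134 (R = 1/(-134) = -1/134 ≈ -0.0074627)
N(k) = -116/(110 + k) (N(k) = (-108 - 8)/(k + 110) = -116/(110 + k))
((-117)**2 + N(R))/(-44669 + 43720) = ((-117)**2 - 116/(110 - 1/134))/(-44669 + 43720) = (13689 - 116/14739/134)/(-949) = (13689 - 116*134/14739)*(-1/949) = (13689 - 15544/14739)*(-1/949) = (201746627/14739)*(-1/949) = -201746627/13987311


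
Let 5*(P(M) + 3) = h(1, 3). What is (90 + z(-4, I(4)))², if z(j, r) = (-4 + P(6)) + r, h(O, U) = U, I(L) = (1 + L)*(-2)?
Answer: 135424/25 ≈ 5417.0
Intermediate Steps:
I(L) = -2 - 2*L
P(M) = -12/5 (P(M) = -3 + (⅕)*3 = -3 + ⅗ = -12/5)
z(j, r) = -32/5 + r (z(j, r) = (-4 - 12/5) + r = -32/5 + r)
(90 + z(-4, I(4)))² = (90 + (-32/5 + (-2 - 2*4)))² = (90 + (-32/5 + (-2 - 8)))² = (90 + (-32/5 - 10))² = (90 - 82/5)² = (368/5)² = 135424/25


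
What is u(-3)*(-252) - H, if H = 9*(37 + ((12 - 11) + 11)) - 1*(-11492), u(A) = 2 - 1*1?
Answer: -12185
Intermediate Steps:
u(A) = 1 (u(A) = 2 - 1 = 1)
H = 11933 (H = 9*(37 + (1 + 11)) + 11492 = 9*(37 + 12) + 11492 = 9*49 + 11492 = 441 + 11492 = 11933)
u(-3)*(-252) - H = 1*(-252) - 1*11933 = -252 - 11933 = -12185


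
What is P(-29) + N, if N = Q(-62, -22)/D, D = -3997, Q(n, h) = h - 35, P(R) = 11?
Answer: 44024/3997 ≈ 11.014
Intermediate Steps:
Q(n, h) = -35 + h
N = 57/3997 (N = (-35 - 22)/(-3997) = -57*(-1/3997) = 57/3997 ≈ 0.014261)
P(-29) + N = 11 + 57/3997 = 44024/3997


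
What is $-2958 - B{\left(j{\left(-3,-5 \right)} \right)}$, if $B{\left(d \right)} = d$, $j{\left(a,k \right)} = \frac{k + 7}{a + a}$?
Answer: $- \frac{8873}{3} \approx -2957.7$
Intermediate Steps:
$j{\left(a,k \right)} = \frac{7 + k}{2 a}$
$-2958 - B{\left(j{\left(-3,-5 \right)} \right)} = -2958 - \frac{7 - 5}{2 \left(-3\right)} = -2958 - \frac{1}{2} \left(- \frac{1}{3}\right) 2 = -2958 - - \frac{1}{3} = -2958 + \frac{1}{3} = - \frac{8873}{3}$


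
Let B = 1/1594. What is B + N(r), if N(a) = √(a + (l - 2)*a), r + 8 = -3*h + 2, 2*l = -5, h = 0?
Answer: 1/1594 + √21 ≈ 4.5832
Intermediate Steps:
l = -5/2 (l = (½)*(-5) = -5/2 ≈ -2.5000)
B = 1/1594 ≈ 0.00062735
r = -6 (r = -8 + (-3*0 + 2) = -8 + (0 + 2) = -8 + 2 = -6)
N(a) = √14*√(-a)/2 (N(a) = √(a + (-5/2 - 2)*a) = √(a - 9*a/2) = √(-7*a/2) = √14*√(-a)/2)
B + N(r) = 1/1594 + √14*√(-1*(-6))/2 = 1/1594 + √14*√6/2 = 1/1594 + √21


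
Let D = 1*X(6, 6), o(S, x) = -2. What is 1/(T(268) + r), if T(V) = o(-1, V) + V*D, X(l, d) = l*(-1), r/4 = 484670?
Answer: 1/1937070 ≈ 5.1624e-7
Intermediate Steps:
r = 1938680 (r = 4*484670 = 1938680)
X(l, d) = -l
D = -6 (D = 1*(-1*6) = 1*(-6) = -6)
T(V) = -2 - 6*V (T(V) = -2 + V*(-6) = -2 - 6*V)
1/(T(268) + r) = 1/((-2 - 6*268) + 1938680) = 1/((-2 - 1608) + 1938680) = 1/(-1610 + 1938680) = 1/1937070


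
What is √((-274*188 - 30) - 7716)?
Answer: I*√59258 ≈ 243.43*I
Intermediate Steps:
√((-274*188 - 30) - 7716) = √((-51512 - 30) - 7716) = √(-51542 - 7716) = √(-59258) = I*√59258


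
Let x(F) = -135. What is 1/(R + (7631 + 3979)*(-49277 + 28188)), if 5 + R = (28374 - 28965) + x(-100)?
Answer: -1/244844021 ≈ -4.0842e-9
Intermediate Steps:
R = -731 (R = -5 + ((28374 - 28965) - 135) = -5 + (-591 - 135) = -5 - 726 = -731)
1/(R + (7631 + 3979)*(-49277 + 28188)) = 1/(-731 + (7631 + 3979)*(-49277 + 28188)) = 1/(-731 + 11610*(-21089)) = 1/(-731 - 244843290) = 1/(-244844021) = -1/244844021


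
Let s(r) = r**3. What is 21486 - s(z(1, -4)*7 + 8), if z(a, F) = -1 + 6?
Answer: -58021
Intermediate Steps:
z(a, F) = 5
21486 - s(z(1, -4)*7 + 8) = 21486 - (5*7 + 8)**3 = 21486 - (35 + 8)**3 = 21486 - 1*43**3 = 21486 - 1*79507 = 21486 - 79507 = -58021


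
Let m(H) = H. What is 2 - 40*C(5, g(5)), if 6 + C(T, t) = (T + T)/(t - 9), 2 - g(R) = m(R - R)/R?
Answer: 2094/7 ≈ 299.14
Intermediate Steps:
g(R) = 2 (g(R) = 2 - (R - R)/R = 2 - 0/R = 2 - 1*0 = 2 + 0 = 2)
C(T, t) = -6 + 2*T/(-9 + t) (C(T, t) = -6 + (T + T)/(t - 9) = -6 + (2*T)/(-9 + t) = -6 + 2*T/(-9 + t))
2 - 40*C(5, g(5)) = 2 - 80*(27 + 5 - 3*2)/(-9 + 2) = 2 - 80*(27 + 5 - 6)/(-7) = 2 - 80*(-1)*26/7 = 2 - 40*(-52/7) = 2 + 2080/7 = 2094/7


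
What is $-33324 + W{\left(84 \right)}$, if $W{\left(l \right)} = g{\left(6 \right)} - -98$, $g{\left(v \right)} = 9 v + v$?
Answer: $-33166$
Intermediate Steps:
$g{\left(v \right)} = 10 v$
$W{\left(l \right)} = 158$ ($W{\left(l \right)} = 10 \cdot 6 - -98 = 60 + 98 = 158$)
$-33324 + W{\left(84 \right)} = -33324 + 158 = -33166$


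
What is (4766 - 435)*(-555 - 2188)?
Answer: -11879933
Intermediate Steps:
(4766 - 435)*(-555 - 2188) = 4331*(-2743) = -11879933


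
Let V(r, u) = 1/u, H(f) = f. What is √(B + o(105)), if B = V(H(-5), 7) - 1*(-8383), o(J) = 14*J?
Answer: 2*√120701/7 ≈ 99.263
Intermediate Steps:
B = 58682/7 (B = 1/7 - 1*(-8383) = ⅐ + 8383 = 58682/7 ≈ 8383.1)
√(B + o(105)) = √(58682/7 + 14*105) = √(58682/7 + 1470) = √(68972/7) = 2*√120701/7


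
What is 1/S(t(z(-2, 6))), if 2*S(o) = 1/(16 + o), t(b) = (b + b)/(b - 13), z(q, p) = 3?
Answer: 154/5 ≈ 30.800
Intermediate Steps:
t(b) = 2*b/(-13 + b) (t(b) = (2*b)/(-13 + b) = 2*b/(-13 + b))
S(o) = 1/(2*(16 + o))
1/S(t(z(-2, 6))) = 1/(1/(2*(16 + 2*3/(-13 + 3)))) = 1/(1/(2*(16 + 2*3/(-10)))) = 1/(1/(2*(16 + 2*3*(-1/10)))) = 1/(1/(2*(16 - 3/5))) = 1/(1/(2*(77/5))) = 1/((1/2)*(5/77)) = 1/(5/154) = 154/5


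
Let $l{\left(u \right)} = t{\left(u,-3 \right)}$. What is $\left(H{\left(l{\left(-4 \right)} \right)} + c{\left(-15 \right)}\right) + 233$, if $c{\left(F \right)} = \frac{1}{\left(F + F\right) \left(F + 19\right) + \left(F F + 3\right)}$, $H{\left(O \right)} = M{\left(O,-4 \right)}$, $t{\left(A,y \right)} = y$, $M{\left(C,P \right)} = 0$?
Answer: $\frac{25165}{108} \approx 233.01$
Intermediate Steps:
$l{\left(u \right)} = -3$
$H{\left(O \right)} = 0$
$c{\left(F \right)} = \frac{1}{3 + F^{2} + 2 F \left(19 + F\right)}$ ($c{\left(F \right)} = \frac{1}{2 F \left(19 + F\right) + \left(F^{2} + 3\right)} = \frac{1}{2 F \left(19 + F\right) + \left(3 + F^{2}\right)} = \frac{1}{3 + F^{2} + 2 F \left(19 + F\right)}$)
$\left(H{\left(l{\left(-4 \right)} \right)} + c{\left(-15 \right)}\right) + 233 = \left(0 + \frac{1}{3 + 3 \left(-15\right)^{2} + 38 \left(-15\right)}\right) + 233 = \left(0 + \frac{1}{3 + 3 \cdot 225 - 570}\right) + 233 = \left(0 + \frac{1}{3 + 675 - 570}\right) + 233 = \left(0 + \frac{1}{108}\right) + 233 = \frac{1}{108} + 233 = \frac{25165}{108}$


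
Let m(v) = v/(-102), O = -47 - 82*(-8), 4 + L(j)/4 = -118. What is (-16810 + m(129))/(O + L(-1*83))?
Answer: -571583/4114 ≈ -138.94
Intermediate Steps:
L(j) = -488 (L(j) = -16 + 4*(-118) = -16 - 472 = -488)
O = 609 (O = -47 + 656 = 609)
m(v) = -v/102 (m(v) = v*(-1/102) = -v/102)
(-16810 + m(129))/(O + L(-1*83)) = (-16810 - 1/102*129)/(609 - 488) = (-16810 - 43/34)/121 = -571583/34*1/121 = -571583/4114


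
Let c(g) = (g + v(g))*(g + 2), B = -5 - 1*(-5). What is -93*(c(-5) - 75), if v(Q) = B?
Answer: 5580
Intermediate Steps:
B = 0 (B = -5 + 5 = 0)
v(Q) = 0
c(g) = g*(2 + g) (c(g) = (g + 0)*(g + 2) = g*(2 + g))
-93*(c(-5) - 75) = -93*(-5*(2 - 5) - 75) = -93*(-5*(-3) - 75) = -93*(15 - 75) = -93*(-60) = 5580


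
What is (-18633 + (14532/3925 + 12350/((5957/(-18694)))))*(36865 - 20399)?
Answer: -22093158034469266/23381225 ≈ -9.4491e+8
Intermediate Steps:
(-18633 + (14532/3925 + 12350/((5957/(-18694)))))*(36865 - 20399) = (-18633 + (14532*(1/3925) + 12350/((5957*(-1/18694)))))*16466 = (-18633 + (14532/3925 + 12350/(-5957/18694)))*16466 = (-18633 + (14532/3925 + 12350*(-18694/5957)))*16466 = (-18633 + (14532/3925 - 230870900/5957))*16466 = (-18633 - 906081715376/23381225)*16466 = -1341744080801/23381225*16466 = -22093158034469266/23381225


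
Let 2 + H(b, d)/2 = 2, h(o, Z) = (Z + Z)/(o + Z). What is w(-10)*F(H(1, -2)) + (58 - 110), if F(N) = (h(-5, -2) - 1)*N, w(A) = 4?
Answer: -52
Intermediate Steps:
h(o, Z) = 2*Z/(Z + o) (h(o, Z) = (2*Z)/(Z + o) = 2*Z/(Z + o))
H(b, d) = 0 (H(b, d) = -4 + 2*2 = -4 + 4 = 0)
F(N) = -3*N/7 (F(N) = (2*(-2)/(-2 - 5) - 1)*N = (2*(-2)/(-7) - 1)*N = (2*(-2)*(-⅐) - 1)*N = (4/7 - 1)*N = -3*N/7)
w(-10)*F(H(1, -2)) + (58 - 110) = 4*(-3/7*0) + (58 - 110) = 4*0 - 52 = 0 - 52 = -52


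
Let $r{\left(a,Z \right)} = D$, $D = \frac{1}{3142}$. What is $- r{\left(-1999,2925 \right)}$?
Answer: $- \frac{1}{3142} \approx -0.00031827$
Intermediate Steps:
$D = \frac{1}{3142} \approx 0.00031827$
$r{\left(a,Z \right)} = \frac{1}{3142}$
$- r{\left(-1999,2925 \right)} = \left(-1\right) \frac{1}{3142} = - \frac{1}{3142}$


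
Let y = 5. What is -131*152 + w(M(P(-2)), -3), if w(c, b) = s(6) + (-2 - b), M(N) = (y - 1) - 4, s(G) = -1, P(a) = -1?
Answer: -19912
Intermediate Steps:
M(N) = 0 (M(N) = (5 - 1) - 4 = 4 - 4 = 0)
w(c, b) = -3 - b (w(c, b) = -1 + (-2 - b) = -3 - b)
-131*152 + w(M(P(-2)), -3) = -131*152 + (-3 - 1*(-3)) = -19912 + (-3 + 3) = -19912 + 0 = -19912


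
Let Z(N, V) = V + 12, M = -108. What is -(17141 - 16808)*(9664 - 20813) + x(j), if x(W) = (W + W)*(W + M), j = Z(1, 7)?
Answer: 3709235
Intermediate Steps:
Z(N, V) = 12 + V
j = 19 (j = 12 + 7 = 19)
x(W) = 2*W*(-108 + W) (x(W) = (W + W)*(W - 108) = (2*W)*(-108 + W) = 2*W*(-108 + W))
-(17141 - 16808)*(9664 - 20813) + x(j) = -(17141 - 16808)*(9664 - 20813) + 2*19*(-108 + 19) = -333*(-11149) + 2*19*(-89) = -1*(-3712617) - 3382 = 3712617 - 3382 = 3709235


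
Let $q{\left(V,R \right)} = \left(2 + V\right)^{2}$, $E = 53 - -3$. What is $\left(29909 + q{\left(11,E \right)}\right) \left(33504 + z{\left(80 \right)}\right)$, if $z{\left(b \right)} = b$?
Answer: $1010139552$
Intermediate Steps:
$E = 56$ ($E = 53 + 3 = 56$)
$\left(29909 + q{\left(11,E \right)}\right) \left(33504 + z{\left(80 \right)}\right) = \left(29909 + \left(2 + 11\right)^{2}\right) \left(33504 + 80\right) = \left(29909 + 13^{2}\right) 33584 = \left(29909 + 169\right) 33584 = 30078 \cdot 33584 = 1010139552$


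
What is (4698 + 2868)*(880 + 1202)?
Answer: 15752412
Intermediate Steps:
(4698 + 2868)*(880 + 1202) = 7566*2082 = 15752412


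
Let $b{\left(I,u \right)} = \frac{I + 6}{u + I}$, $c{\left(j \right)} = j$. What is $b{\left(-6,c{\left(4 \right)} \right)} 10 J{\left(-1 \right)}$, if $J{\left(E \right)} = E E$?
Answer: $0$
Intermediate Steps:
$J{\left(E \right)} = E^{2}$
$b{\left(I,u \right)} = \frac{6 + I}{I + u}$
$b{\left(-6,c{\left(4 \right)} \right)} 10 J{\left(-1 \right)} = \frac{6 - 6}{-6 + 4} \cdot 10 \left(-1\right)^{2} = \frac{1}{-2} \cdot 0 \cdot 10 \cdot 1 = \left(- \frac{1}{2}\right) 0 \cdot 10 \cdot 1 = 0 \cdot 10 \cdot 1 = 0 \cdot 1 = 0$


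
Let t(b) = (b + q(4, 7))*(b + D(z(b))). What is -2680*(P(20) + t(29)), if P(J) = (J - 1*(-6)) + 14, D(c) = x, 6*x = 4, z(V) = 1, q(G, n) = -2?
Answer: -2253880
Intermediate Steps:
x = 2/3 (x = (1/6)*4 = 2/3 ≈ 0.66667)
D(c) = 2/3
P(J) = 20 + J (P(J) = (J + 6) + 14 = (6 + J) + 14 = 20 + J)
t(b) = (-2 + b)*(2/3 + b) (t(b) = (b - 2)*(b + 2/3) = (-2 + b)*(2/3 + b))
-2680*(P(20) + t(29)) = -2680*((20 + 20) + (-4/3 + 29**2 - 4/3*29)) = -2680*(40 + (-4/3 + 841 - 116/3)) = -2680*(40 + 801) = -2680*841 = -2253880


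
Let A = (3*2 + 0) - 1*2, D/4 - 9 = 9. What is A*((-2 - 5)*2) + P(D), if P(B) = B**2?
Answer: 5128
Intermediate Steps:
D = 72 (D = 36 + 4*9 = 36 + 36 = 72)
A = 4 (A = (6 + 0) - 2 = 6 - 2 = 4)
A*((-2 - 5)*2) + P(D) = 4*((-2 - 5)*2) + 72**2 = 4*(-7*2) + 5184 = 4*(-14) + 5184 = -56 + 5184 = 5128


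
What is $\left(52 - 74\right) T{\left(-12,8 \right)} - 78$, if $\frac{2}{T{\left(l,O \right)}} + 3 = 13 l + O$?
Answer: $- \frac{11734}{151} \approx -77.709$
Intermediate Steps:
$T{\left(l,O \right)} = \frac{2}{-3 + O + 13 l}$ ($T{\left(l,O \right)} = \frac{2}{-3 + \left(13 l + O\right)} = \frac{2}{-3 + \left(O + 13 l\right)} = \frac{2}{-3 + O + 13 l}$)
$\left(52 - 74\right) T{\left(-12,8 \right)} - 78 = \left(52 - 74\right) \frac{2}{-3 + 8 + 13 \left(-12\right)} - 78 = - 22 \frac{2}{-3 + 8 - 156} - 78 = - 22 \frac{2}{-151} - 78 = - 22 \cdot 2 \left(- \frac{1}{151}\right) - 78 = \left(-22\right) \left(- \frac{2}{151}\right) - 78 = \frac{44}{151} - 78 = - \frac{11734}{151}$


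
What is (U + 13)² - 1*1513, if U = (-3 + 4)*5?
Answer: -1189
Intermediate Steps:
U = 5 (U = 1*5 = 5)
(U + 13)² - 1*1513 = (5 + 13)² - 1*1513 = 18² - 1513 = 324 - 1513 = -1189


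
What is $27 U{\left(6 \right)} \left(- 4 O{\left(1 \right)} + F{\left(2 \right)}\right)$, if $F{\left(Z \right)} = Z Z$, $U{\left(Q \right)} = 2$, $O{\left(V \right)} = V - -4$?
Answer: $-864$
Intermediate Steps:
$O{\left(V \right)} = 4 + V$ ($O{\left(V \right)} = V + 4 = 4 + V$)
$F{\left(Z \right)} = Z^{2}$
$27 U{\left(6 \right)} \left(- 4 O{\left(1 \right)} + F{\left(2 \right)}\right) = 27 \cdot 2 \left(- 4 \left(4 + 1\right) + 2^{2}\right) = 54 \left(\left(-4\right) 5 + 4\right) = 54 \left(-20 + 4\right) = 54 \left(-16\right) = -864$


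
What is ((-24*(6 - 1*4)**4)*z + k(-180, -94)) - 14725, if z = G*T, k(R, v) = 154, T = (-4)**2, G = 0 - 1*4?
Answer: 10005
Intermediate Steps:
G = -4 (G = 0 - 4 = -4)
T = 16
z = -64 (z = -4*16 = -64)
((-24*(6 - 1*4)**4)*z + k(-180, -94)) - 14725 = (-24*(6 - 1*4)**4*(-64) + 154) - 14725 = (-24*(6 - 4)**4*(-64) + 154) - 14725 = (-24*2**4*(-64) + 154) - 14725 = (-24*16*(-64) + 154) - 14725 = (-384*(-64) + 154) - 14725 = (24576 + 154) - 14725 = 24730 - 14725 = 10005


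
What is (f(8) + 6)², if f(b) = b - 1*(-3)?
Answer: 289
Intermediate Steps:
f(b) = 3 + b (f(b) = b + 3 = 3 + b)
(f(8) + 6)² = ((3 + 8) + 6)² = (11 + 6)² = 17² = 289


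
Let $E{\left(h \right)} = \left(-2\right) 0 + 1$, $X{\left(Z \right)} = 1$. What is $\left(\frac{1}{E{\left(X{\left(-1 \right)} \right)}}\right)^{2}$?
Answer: $1$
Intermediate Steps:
$E{\left(h \right)} = 1$ ($E{\left(h \right)} = 0 + 1 = 1$)
$\left(\frac{1}{E{\left(X{\left(-1 \right)} \right)}}\right)^{2} = \left(1^{-1}\right)^{2} = 1^{2} = 1$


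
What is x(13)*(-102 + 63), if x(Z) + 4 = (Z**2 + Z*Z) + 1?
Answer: -13065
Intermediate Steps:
x(Z) = -3 + 2*Z**2 (x(Z) = -4 + ((Z**2 + Z*Z) + 1) = -4 + ((Z**2 + Z**2) + 1) = -4 + (2*Z**2 + 1) = -4 + (1 + 2*Z**2) = -3 + 2*Z**2)
x(13)*(-102 + 63) = (-3 + 2*13**2)*(-102 + 63) = (-3 + 2*169)*(-39) = (-3 + 338)*(-39) = 335*(-39) = -13065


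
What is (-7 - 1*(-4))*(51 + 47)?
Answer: -294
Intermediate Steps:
(-7 - 1*(-4))*(51 + 47) = (-7 + 4)*98 = -3*98 = -294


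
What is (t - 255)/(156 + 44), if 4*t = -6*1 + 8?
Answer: -509/400 ≈ -1.2725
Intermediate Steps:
t = 1/2 (t = (-6*1 + 8)/4 = (-6 + 8)/4 = (1/4)*2 = 1/2 ≈ 0.50000)
(t - 255)/(156 + 44) = (1/2 - 255)/(156 + 44) = -509/2/200 = -509/2*1/200 = -509/400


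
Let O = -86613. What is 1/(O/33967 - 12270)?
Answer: -33967/416861703 ≈ -8.1483e-5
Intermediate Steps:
1/(O/33967 - 12270) = 1/(-86613/33967 - 12270) = 1/(-416861703/33967) = -33967/416861703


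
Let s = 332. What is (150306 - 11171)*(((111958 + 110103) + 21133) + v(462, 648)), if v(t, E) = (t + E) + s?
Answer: 34037429860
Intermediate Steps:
v(t, E) = 332 + E + t (v(t, E) = (t + E) + 332 = (E + t) + 332 = 332 + E + t)
(150306 - 11171)*(((111958 + 110103) + 21133) + v(462, 648)) = (150306 - 11171)*(((111958 + 110103) + 21133) + (332 + 648 + 462)) = 139135*((222061 + 21133) + 1442) = 139135*(243194 + 1442) = 139135*244636 = 34037429860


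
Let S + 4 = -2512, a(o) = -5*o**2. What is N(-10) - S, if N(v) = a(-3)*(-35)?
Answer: 4091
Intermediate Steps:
N(v) = 1575 (N(v) = -5*(-3)**2*(-35) = -5*9*(-35) = -45*(-35) = 1575)
S = -2516 (S = -4 - 2512 = -2516)
N(-10) - S = 1575 - 1*(-2516) = 1575 + 2516 = 4091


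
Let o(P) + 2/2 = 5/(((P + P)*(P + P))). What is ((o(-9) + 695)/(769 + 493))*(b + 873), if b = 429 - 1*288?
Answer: 38001509/68148 ≈ 557.63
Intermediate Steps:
b = 141 (b = 429 - 288 = 141)
o(P) = -1 + 5/(4*P**2) (o(P) = -1 + 5/(((P + P)*(P + P))) = -1 + 5/(((2*P)*(2*P))) = -1 + 5/((4*P**2)) = -1 + 5*(1/(4*P**2)) = -1 + 5/(4*P**2))
((o(-9) + 695)/(769 + 493))*(b + 873) = (((-1 + (5/4)/(-9)**2) + 695)/(769 + 493))*(141 + 873) = (((-1 + (5/4)*(1/81)) + 695)/1262)*1014 = (((-1 + 5/324) + 695)*(1/1262))*1014 = ((-319/324 + 695)*(1/1262))*1014 = ((224861/324)*(1/1262))*1014 = (224861/408888)*1014 = 38001509/68148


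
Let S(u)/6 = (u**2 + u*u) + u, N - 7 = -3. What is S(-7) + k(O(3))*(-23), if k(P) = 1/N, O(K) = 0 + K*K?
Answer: 2161/4 ≈ 540.25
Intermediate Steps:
N = 4 (N = 7 - 3 = 4)
O(K) = K**2 (O(K) = 0 + K**2 = K**2)
k(P) = 1/4
S(u) = 6*u + 12*u**2 (S(u) = 6*((u**2 + u*u) + u) = 6*((u**2 + u**2) + u) = 6*(2*u**2 + u) = 6*(u + 2*u**2) = 6*u + 12*u**2)
S(-7) + k(O(3))*(-23) = 6*(-7)*(1 + 2*(-7)) + (1/4)*(-23) = 6*(-7)*(1 - 14) - 23/4 = 6*(-7)*(-13) - 23/4 = 546 - 23/4 = 2161/4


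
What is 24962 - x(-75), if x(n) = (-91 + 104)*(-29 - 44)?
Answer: 25911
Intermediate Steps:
x(n) = -949 (x(n) = 13*(-73) = -949)
24962 - x(-75) = 24962 - 1*(-949) = 24962 + 949 = 25911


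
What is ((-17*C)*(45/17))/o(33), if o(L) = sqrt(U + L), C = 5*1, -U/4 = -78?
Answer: -15*sqrt(345)/23 ≈ -12.114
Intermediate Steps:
U = 312 (U = -4*(-78) = 312)
C = 5
o(L) = sqrt(312 + L)
((-17*C)*(45/17))/o(33) = ((-17*5)*(45/17))/(sqrt(312 + 33)) = (-3825/17)/(sqrt(345)) = (-85*45/17)*(sqrt(345)/345) = -15*sqrt(345)/23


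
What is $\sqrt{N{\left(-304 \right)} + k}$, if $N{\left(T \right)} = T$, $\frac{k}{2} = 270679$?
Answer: $\sqrt{541054} \approx 735.56$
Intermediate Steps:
$k = 541358$ ($k = 2 \cdot 270679 = 541358$)
$\sqrt{N{\left(-304 \right)} + k} = \sqrt{-304 + 541358} = \sqrt{541054}$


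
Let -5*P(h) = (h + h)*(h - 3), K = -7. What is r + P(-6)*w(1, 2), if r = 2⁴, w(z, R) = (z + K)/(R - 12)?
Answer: 76/25 ≈ 3.0400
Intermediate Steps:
w(z, R) = (-7 + z)/(-12 + R) (w(z, R) = (z - 7)/(R - 12) = (-7 + z)/(-12 + R))
r = 16
P(h) = -2*h*(-3 + h)/5 (P(h) = -(h + h)*(h - 3)/5 = -2*h*(-3 + h)/5)
r + P(-6)*w(1, 2) = 16 + ((⅖)*(-6)*(3 - 1*(-6)))*((-7 + 1)/(-12 + 2)) = 16 + ((⅖)*(-6)*(3 + 6))*(-6/(-10)) = 16 + ((⅖)*(-6)*9)*(-⅒*(-6)) = 16 - 108/5*⅗ = 16 - 324/25 = 76/25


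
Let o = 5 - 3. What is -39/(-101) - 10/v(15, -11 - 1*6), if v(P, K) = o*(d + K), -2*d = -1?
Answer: 2297/3333 ≈ 0.68917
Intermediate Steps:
d = 1/2 (d = -1/2*(-1) = 1/2 ≈ 0.50000)
o = 2
v(P, K) = 1 + 2*K (v(P, K) = 2*(1/2 + K) = 1 + 2*K)
-39/(-101) - 10/v(15, -11 - 1*6) = -39/(-101) - 10/(1 + 2*(-11 - 1*6)) = -39*(-1/101) - 10/(1 + 2*(-11 - 6)) = 39/101 - 10/(1 + 2*(-17)) = 39/101 - 10/(1 - 34) = 39/101 - 10/(-33) = 39/101 - 10*(-1/33) = 39/101 + 10/33 = 2297/3333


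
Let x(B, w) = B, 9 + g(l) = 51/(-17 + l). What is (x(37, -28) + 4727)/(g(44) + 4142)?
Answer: 21438/18607 ≈ 1.1521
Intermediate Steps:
g(l) = -9 + 51/(-17 + l)
(x(37, -28) + 4727)/(g(44) + 4142) = (37 + 4727)/(3*(68 - 3*44)/(-17 + 44) + 4142) = 4764/(3*(68 - 132)/27 + 4142) = 4764/(3*(1/27)*(-64) + 4142) = 4764/(-64/9 + 4142) = 4764/(37214/9) = 4764*(9/37214) = 21438/18607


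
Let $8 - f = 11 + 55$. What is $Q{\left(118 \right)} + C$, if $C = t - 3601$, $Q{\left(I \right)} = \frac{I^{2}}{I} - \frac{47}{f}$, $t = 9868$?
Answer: $\frac{370377}{58} \approx 6385.8$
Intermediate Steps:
$f = -58$ ($f = 8 - \left(11 + 55\right) = 8 - 66 = -58$)
$Q{\left(I \right)} = \frac{47}{58} + I$ ($Q{\left(I \right)} = \frac{I^{2}}{I} - \frac{47}{-58} = I - - \frac{47}{58} = I + \frac{47}{58} = \frac{47}{58} + I$)
$C = 6267$ ($C = 9868 - 3601 = 6267$)
$Q{\left(118 \right)} + C = \left(\frac{47}{58} + 118\right) + 6267 = \frac{6891}{58} + 6267 = \frac{370377}{58}$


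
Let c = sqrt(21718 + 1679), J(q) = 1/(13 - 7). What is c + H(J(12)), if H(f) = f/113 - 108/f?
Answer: -439343/678 + sqrt(23397) ≈ -495.04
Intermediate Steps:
J(q) = 1/6
H(f) = -108/f + f/113 (H(f) = f*(1/113) - 108/f = f/113 - 108/f = -108/f + f/113)
c = sqrt(23397) ≈ 152.96
c + H(J(12)) = sqrt(23397) + (-108/1/6 + (1/113)*(1/6)) = sqrt(23397) + (-108*6 + 1/678) = sqrt(23397) + (-648 + 1/678) = sqrt(23397) - 439343/678 = -439343/678 + sqrt(23397)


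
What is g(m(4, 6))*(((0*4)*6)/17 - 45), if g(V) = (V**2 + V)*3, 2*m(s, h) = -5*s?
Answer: -12150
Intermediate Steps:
m(s, h) = -5*s/2 (m(s, h) = (-5*s)/2 = -5*s/2)
g(V) = 3*V + 3*V**2 (g(V) = (V + V**2)*3 = 3*V + 3*V**2)
g(m(4, 6))*(((0*4)*6)/17 - 45) = (3*(-5/2*4)*(1 - 5/2*4))*(((0*4)*6)/17 - 45) = (3*(-10)*(1 - 10))*((0*6)*(1/17) - 45) = (3*(-10)*(-9))*(0*(1/17) - 45) = 270*(0 - 45) = 270*(-45) = -12150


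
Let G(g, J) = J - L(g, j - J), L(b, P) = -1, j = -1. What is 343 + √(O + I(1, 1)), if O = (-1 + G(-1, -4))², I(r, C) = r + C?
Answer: 343 + 3*√2 ≈ 347.24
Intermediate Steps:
I(r, C) = C + r
G(g, J) = 1 + J (G(g, J) = J - 1*(-1) = J + 1 = 1 + J)
O = 16 (O = (-1 + (1 - 4))² = (-1 - 3)² = (-4)² = 16)
343 + √(O + I(1, 1)) = 343 + √(16 + (1 + 1)) = 343 + √(16 + 2) = 343 + √18 = 343 + 3*√2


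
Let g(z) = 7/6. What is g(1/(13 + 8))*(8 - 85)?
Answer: -539/6 ≈ -89.833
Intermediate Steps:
g(z) = 7/6 (g(z) = 7*(⅙) = 7/6)
g(1/(13 + 8))*(8 - 85) = 7*(8 - 85)/6 = (7/6)*(-77) = -539/6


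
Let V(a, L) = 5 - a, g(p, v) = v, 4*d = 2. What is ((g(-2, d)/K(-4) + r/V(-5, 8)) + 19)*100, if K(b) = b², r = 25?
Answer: 17225/8 ≈ 2153.1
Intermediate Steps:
d = ½ (d = (¼)*2 = ½ ≈ 0.50000)
((g(-2, d)/K(-4) + r/V(-5, 8)) + 19)*100 = ((1/(2*((-4)²)) + 25/(5 - 1*(-5))) + 19)*100 = (((½)/16 + 25/(5 + 5)) + 19)*100 = (((½)*(1/16) + 25/10) + 19)*100 = ((1/32 + 25*(⅒)) + 19)*100 = ((1/32 + 5/2) + 19)*100 = (81/32 + 19)*100 = (689/32)*100 = 17225/8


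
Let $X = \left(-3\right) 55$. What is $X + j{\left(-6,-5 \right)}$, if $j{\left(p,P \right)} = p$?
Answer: $-171$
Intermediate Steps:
$X = -165$
$X + j{\left(-6,-5 \right)} = -165 - 6 = -171$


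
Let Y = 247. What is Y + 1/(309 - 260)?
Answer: 12104/49 ≈ 247.02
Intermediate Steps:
Y + 1/(309 - 260) = 247 + 1/(309 - 260) = 247 + 1/49 = 12104/49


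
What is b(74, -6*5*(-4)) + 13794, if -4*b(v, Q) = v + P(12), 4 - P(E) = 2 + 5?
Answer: 55105/4 ≈ 13776.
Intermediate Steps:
P(E) = -3 (P(E) = 4 - (2 + 5) = 4 - 1*7 = 4 - 7 = -3)
b(v, Q) = ¾ - v/4 (b(v, Q) = -(v - 3)/4 = -(-3 + v)/4 = ¾ - v/4)
b(74, -6*5*(-4)) + 13794 = (¾ - ¼*74) + 13794 = (¾ - 37/2) + 13794 = -71/4 + 13794 = 55105/4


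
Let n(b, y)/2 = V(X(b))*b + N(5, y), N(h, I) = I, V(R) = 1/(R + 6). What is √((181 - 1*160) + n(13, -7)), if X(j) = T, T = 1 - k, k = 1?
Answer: √102/3 ≈ 3.3665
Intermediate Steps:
T = 0 (T = 1 - 1*1 = 1 - 1 = 0)
X(j) = 0
V(R) = 1/(6 + R)
n(b, y) = 2*y + b/3 (n(b, y) = 2*(b/(6 + 0) + y) = 2*(b/6 + y) = 2*(y + b/6) = 2*y + b/3)
√((181 - 1*160) + n(13, -7)) = √((181 - 1*160) + (2*(-7) + (⅓)*13)) = √((181 - 160) + (-14 + 13/3)) = √(21 - 29/3) = √(34/3) = √102/3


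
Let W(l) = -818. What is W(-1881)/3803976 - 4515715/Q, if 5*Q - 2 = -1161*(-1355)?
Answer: -42944822128313/2992125736116 ≈ -14.353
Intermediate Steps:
Q = 1573157/5 (Q = 2/5 + (-1161*(-1355))/5 = 2/5 + (1/5)*1573155 = 2/5 + 314631 = 1573157/5 ≈ 3.1463e+5)
W(-1881)/3803976 - 4515715/Q = -818/3803976 - 4515715/1573157/5 = -818*1/3803976 - 4515715*5/1573157 = -409/1901988 - 22578575/1573157 = -42944822128313/2992125736116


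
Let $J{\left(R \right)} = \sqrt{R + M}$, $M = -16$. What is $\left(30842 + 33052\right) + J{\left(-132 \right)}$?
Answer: $63894 + 2 i \sqrt{37} \approx 63894.0 + 12.166 i$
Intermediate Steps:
$J{\left(R \right)} = \sqrt{-16 + R}$ ($J{\left(R \right)} = \sqrt{R - 16} = \sqrt{-16 + R}$)
$\left(30842 + 33052\right) + J{\left(-132 \right)} = \left(30842 + 33052\right) + \sqrt{-16 - 132} = 63894 + \sqrt{-148} = 63894 + 2 i \sqrt{37}$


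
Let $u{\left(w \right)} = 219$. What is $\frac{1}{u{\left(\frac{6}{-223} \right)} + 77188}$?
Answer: $\frac{1}{77407} \approx 1.2919 \cdot 10^{-5}$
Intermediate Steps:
$\frac{1}{u{\left(\frac{6}{-223} \right)} + 77188} = \frac{1}{219 + 77188} = \frac{1}{77407}$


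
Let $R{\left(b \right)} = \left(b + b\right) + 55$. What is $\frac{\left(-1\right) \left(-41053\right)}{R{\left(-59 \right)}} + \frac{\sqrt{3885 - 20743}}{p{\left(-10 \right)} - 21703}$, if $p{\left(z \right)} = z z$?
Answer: $- \frac{41053}{63} - \frac{i \sqrt{16858}}{21603} \approx -651.63 - 0.0060102 i$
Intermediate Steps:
$p{\left(z \right)} = z^{2}$
$R{\left(b \right)} = 55 + 2 b$ ($R{\left(b \right)} = 2 b + 55 = 55 + 2 b$)
$\frac{\left(-1\right) \left(-41053\right)}{R{\left(-59 \right)}} + \frac{\sqrt{3885 - 20743}}{p{\left(-10 \right)} - 21703} = \frac{\left(-1\right) \left(-41053\right)}{55 + 2 \left(-59\right)} + \frac{\sqrt{3885 - 20743}}{\left(-10\right)^{2} - 21703} = \frac{41053}{55 - 118} + \frac{\sqrt{-16858}}{100 - 21703} = \frac{41053}{-63} + \frac{i \sqrt{16858}}{-21603} = 41053 \left(- \frac{1}{63}\right) + i \sqrt{16858} \left(- \frac{1}{21603}\right) = - \frac{41053}{63} - \frac{i \sqrt{16858}}{21603}$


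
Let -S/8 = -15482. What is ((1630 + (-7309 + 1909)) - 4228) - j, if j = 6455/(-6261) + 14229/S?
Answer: -6201438000457/775462416 ≈ -7997.1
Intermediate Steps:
S = 123856 (S = -8*(-15482) = 123856)
j = -710402711/775462416 (j = 6455/(-6261) + 14229/123856 = 6455*(-1/6261) + 14229*(1/123856) = -6455/6261 + 14229/123856 = -710402711/775462416 ≈ -0.91610)
((1630 + (-7309 + 1909)) - 4228) - j = ((1630 + (-7309 + 1909)) - 4228) - 1*(-710402711/775462416) = ((1630 - 5400) - 4228) + 710402711/775462416 = (-3770 - 4228) + 710402711/775462416 = -7998 + 710402711/775462416 = -6201438000457/775462416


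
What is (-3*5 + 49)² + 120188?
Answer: 121344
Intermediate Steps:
(-3*5 + 49)² + 120188 = (-15 + 49)² + 120188 = 34² + 120188 = 1156 + 120188 = 121344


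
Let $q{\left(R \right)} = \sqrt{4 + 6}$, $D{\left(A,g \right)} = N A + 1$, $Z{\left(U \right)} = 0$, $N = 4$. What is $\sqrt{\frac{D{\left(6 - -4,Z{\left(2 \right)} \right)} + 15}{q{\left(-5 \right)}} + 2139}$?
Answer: $\frac{\sqrt{53475 + 140 \sqrt{10}}}{5} \approx 46.44$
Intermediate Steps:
$D{\left(A,g \right)} = 1 + 4 A$ ($D{\left(A,g \right)} = 4 A + 1 = 1 + 4 A$)
$q{\left(R \right)} = \sqrt{10}$
$\sqrt{\frac{D{\left(6 - -4,Z{\left(2 \right)} \right)} + 15}{q{\left(-5 \right)}} + 2139} = \sqrt{\frac{\left(1 + 4 \left(6 - -4\right)\right) + 15}{\sqrt{10}} + 2139} = \sqrt{\frac{\sqrt{10}}{10} \left(\left(1 + 4 \left(6 + 4\right)\right) + 15\right) + 2139} = \sqrt{\frac{\sqrt{10}}{10} \left(\left(1 + 4 \cdot 10\right) + 15\right) + 2139} = \sqrt{\frac{\sqrt{10}}{10} \left(\left(1 + 40\right) + 15\right) + 2139} = \sqrt{\frac{\sqrt{10}}{10} \left(41 + 15\right) + 2139} = \sqrt{\frac{\sqrt{10}}{10} \cdot 56 + 2139} = \sqrt{\frac{28 \sqrt{10}}{5} + 2139} = \sqrt{2139 + \frac{28 \sqrt{10}}{5}}$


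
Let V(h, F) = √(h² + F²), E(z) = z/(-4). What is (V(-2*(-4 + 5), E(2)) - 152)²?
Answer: (304 - √17)²/4 ≈ 22482.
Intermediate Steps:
E(z) = -z/4 (E(z) = z*(-¼) = -z/4)
V(h, F) = √(F² + h²)
(V(-2*(-4 + 5), E(2)) - 152)² = (√((-¼*2)² + (-2*(-4 + 5))²) - 152)² = (√((-½)² + (-2*1)²) - 152)² = (√(¼ + (-2)²) - 152)² = (√(¼ + 4) - 152)² = (√(17/4) - 152)² = (√17/2 - 152)² = (-152 + √17/2)²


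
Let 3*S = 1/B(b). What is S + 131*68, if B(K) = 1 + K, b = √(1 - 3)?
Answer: 80173/9 - I*√2/9 ≈ 8908.1 - 0.15713*I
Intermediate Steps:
b = I*√2 (b = √(-2) = I*√2 ≈ 1.4142*I)
S = 1/(3*(1 + I*√2)) ≈ 0.11111 - 0.15713*I
S + 131*68 = (⅑ - I*√2/9) + 131*68 = (⅑ - I*√2/9) + 8908 = 80173/9 - I*√2/9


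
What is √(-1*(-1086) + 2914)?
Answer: 20*√10 ≈ 63.246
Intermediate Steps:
√(-1*(-1086) + 2914) = √(1086 + 2914) = √4000 = 20*√10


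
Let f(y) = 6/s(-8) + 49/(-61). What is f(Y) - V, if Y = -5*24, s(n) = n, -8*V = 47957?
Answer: 2924619/488 ≈ 5993.1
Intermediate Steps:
V = -47957/8 (V = -⅛*47957 = -47957/8 ≈ -5994.6)
Y = -120
f(y) = -379/244 (f(y) = 6/(-8) + 49/(-61) = 6*(-⅛) + 49*(-1/61) = -¾ - 49/61 = -379/244)
f(Y) - V = -379/244 - 1*(-47957/8) = -379/244 + 47957/8 = 2924619/488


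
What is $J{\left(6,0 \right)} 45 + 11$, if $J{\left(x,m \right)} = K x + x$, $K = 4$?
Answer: $1361$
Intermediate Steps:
$J{\left(x,m \right)} = 5 x$ ($J{\left(x,m \right)} = 4 x + x = 5 x$)
$J{\left(6,0 \right)} 45 + 11 = 5 \cdot 6 \cdot 45 + 11 = 30 \cdot 45 + 11 = 1350 + 11 = 1361$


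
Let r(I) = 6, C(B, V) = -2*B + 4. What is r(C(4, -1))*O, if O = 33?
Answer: 198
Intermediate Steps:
C(B, V) = 4 - 2*B
r(C(4, -1))*O = 6*33 = 198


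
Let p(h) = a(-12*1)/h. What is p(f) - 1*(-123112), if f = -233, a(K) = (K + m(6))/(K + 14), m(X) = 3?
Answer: 57370201/466 ≈ 1.2311e+5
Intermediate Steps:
a(K) = (3 + K)/(14 + K) (a(K) = (K + 3)/(K + 14) = (3 + K)/(14 + K))
p(h) = -9/(2*h) (p(h) = ((3 - 12*1)/(14 - 12*1))/h = ((3 - 12)/(14 - 12))/h = (-9/2)/h = ((½)*(-9))/h = -9/(2*h))
p(f) - 1*(-123112) = -9/2/(-233) - 1*(-123112) = -9/2*(-1/233) + 123112 = 9/466 + 123112 = 57370201/466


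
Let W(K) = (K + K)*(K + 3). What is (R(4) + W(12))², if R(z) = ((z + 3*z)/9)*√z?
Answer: 10705984/81 ≈ 1.3217e+5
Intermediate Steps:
R(z) = 4*z^(3/2)/9 (R(z) = ((4*z)*(⅑))*√z = (4*z/9)*√z = 4*z^(3/2)/9)
W(K) = 2*K*(3 + K) (W(K) = (2*K)*(3 + K) = 2*K*(3 + K))
(R(4) + W(12))² = (4*4^(3/2)/9 + 2*12*(3 + 12))² = ((4/9)*8 + 2*12*15)² = (32/9 + 360)² = (3272/9)² = 10705984/81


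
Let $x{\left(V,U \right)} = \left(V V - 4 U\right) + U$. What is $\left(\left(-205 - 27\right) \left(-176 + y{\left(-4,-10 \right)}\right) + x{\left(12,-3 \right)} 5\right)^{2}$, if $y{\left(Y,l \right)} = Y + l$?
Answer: $2011074025$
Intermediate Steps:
$x{\left(V,U \right)} = V^{2} - 3 U$ ($x{\left(V,U \right)} = \left(V^{2} - 4 U\right) + U = V^{2} - 3 U$)
$\left(\left(-205 - 27\right) \left(-176 + y{\left(-4,-10 \right)}\right) + x{\left(12,-3 \right)} 5\right)^{2} = \left(\left(-205 - 27\right) \left(-176 - 14\right) + \left(12^{2} - -9\right) 5\right)^{2} = \left(- 232 \left(-176 - 14\right) + \left(144 + 9\right) 5\right)^{2} = \left(\left(-232\right) \left(-190\right) + 153 \cdot 5\right)^{2} = \left(44080 + 765\right)^{2} = 44845^{2} = 2011074025$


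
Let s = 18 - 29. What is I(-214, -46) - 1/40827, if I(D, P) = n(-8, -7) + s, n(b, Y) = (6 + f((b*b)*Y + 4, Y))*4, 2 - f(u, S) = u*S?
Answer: -506703898/40827 ≈ -12411.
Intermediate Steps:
f(u, S) = 2 - S*u (f(u, S) = 2 - u*S = 2 - S*u)
n(b, Y) = 32 - 4*Y*(4 + Y*b²) (n(b, Y) = (6 + (2 - Y*((b*b)*Y + 4)))*4 = (6 + (2 - Y*(b²*Y + 4)))*4 = (6 + (2 - Y*(Y*b² + 4)))*4 = (6 + (2 - Y*(4 + Y*b²)))*4 = (8 - Y*(4 + Y*b²))*4 = 32 - 4*Y*(4 + Y*b²))
s = -11
I(D, P) = -12411 (I(D, P) = (32 - 4*(-7)*(4 - 7*(-8)²)) - 11 = (32 - 4*(-7)*(4 - 7*64)) - 11 = (32 - 4*(-7)*(4 - 448)) - 11 = (32 - 4*(-7)*(-444)) - 11 = (32 - 12432) - 11 = -12400 - 11 = -12411)
I(-214, -46) - 1/40827 = -12411 - 1/40827 = -506703898/40827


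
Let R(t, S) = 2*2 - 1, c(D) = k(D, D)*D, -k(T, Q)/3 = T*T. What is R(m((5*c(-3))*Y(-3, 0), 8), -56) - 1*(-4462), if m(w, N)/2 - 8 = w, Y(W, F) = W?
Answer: 4465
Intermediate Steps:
k(T, Q) = -3*T² (k(T, Q) = -3*T*T = -3*T²)
c(D) = -3*D³ (c(D) = (-3*D²)*D = -3*D³)
m(w, N) = 16 + 2*w
R(t, S) = 3 (R(t, S) = 4 - 1 = 3)
R(m((5*c(-3))*Y(-3, 0), 8), -56) - 1*(-4462) = 3 - 1*(-4462) = 3 + 4462 = 4465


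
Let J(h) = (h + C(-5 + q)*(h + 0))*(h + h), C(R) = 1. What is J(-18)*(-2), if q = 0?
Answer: -2592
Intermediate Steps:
J(h) = 4*h² (J(h) = (h + 1*(h + 0))*(h + h) = (h + 1*h)*(2*h) = (h + h)*(2*h) = (2*h)*(2*h) = 4*h²)
J(-18)*(-2) = (4*(-18)²)*(-2) = (4*324)*(-2) = 1296*(-2) = -2592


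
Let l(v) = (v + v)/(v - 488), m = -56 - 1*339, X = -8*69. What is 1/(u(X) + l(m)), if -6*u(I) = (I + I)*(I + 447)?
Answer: -883/17058770 ≈ -5.1762e-5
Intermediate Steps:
X = -552
u(I) = -I*(447 + I)/3 (u(I) = -(I + I)*(I + 447)/6 = -2*I*(447 + I)/6 = -I*(447 + I)/3)
m = -395 (m = -56 - 339 = -395)
l(v) = 2*v/(-488 + v) (l(v) = (2*v)/(-488 + v) = 2*v/(-488 + v))
1/(u(X) + l(m)) = 1/(-1/3*(-552)*(447 - 552) + 2*(-395)/(-488 - 395)) = 1/(-1/3*(-552)*(-105) + 2*(-395)/(-883)) = 1/(-19320 + 2*(-395)*(-1/883)) = 1/(-19320 + 790/883) = 1/(-17058770/883) = -883/17058770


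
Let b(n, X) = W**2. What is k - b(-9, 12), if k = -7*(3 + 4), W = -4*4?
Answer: -305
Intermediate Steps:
W = -16
b(n, X) = 256 (b(n, X) = (-16)**2 = 256)
k = -49 (k = -7*7 = -49)
k - b(-9, 12) = -49 - 1*256 = -49 - 256 = -305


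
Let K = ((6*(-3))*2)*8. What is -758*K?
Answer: 218304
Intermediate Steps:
K = -288 (K = -18*2*8 = -36*8 = -288)
-758*K = -758*(-288) = 218304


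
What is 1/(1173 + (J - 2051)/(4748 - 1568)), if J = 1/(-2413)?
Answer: 639445/749656563 ≈ 0.00085298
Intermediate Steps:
J = -1/2413 ≈ -0.00041442
1/(1173 + (J - 2051)/(4748 - 1568)) = 1/(1173 + (-1/2413 - 2051)/(4748 - 1568)) = 1/(1173 - 4949064/2413/3180) = 1/(1173 - 4949064/2413*1/3180) = 1/(1173 - 412422/639445) = 1/(749656563/639445) = 639445/749656563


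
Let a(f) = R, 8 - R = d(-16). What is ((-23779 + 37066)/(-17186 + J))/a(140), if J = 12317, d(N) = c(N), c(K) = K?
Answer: -4429/38952 ≈ -0.11370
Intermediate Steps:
d(N) = N
R = 24 (R = 8 - 1*(-16) = 8 + 16 = 24)
a(f) = 24
((-23779 + 37066)/(-17186 + J))/a(140) = ((-23779 + 37066)/(-17186 + 12317))/24 = (13287/(-4869))*(1/24) = (13287*(-1/4869))*(1/24) = -4429/1623*1/24 = -4429/38952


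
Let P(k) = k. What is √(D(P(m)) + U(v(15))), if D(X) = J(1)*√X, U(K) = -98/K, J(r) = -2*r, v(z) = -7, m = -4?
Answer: √(14 - 4*I) ≈ 3.7789 - 0.52925*I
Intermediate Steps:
D(X) = -2*√X (D(X) = (-2*1)*√X = -2*√X)
√(D(P(m)) + U(v(15))) = √(-4*I - 98/(-7)) = √(-4*I - 98*(-⅐)) = √(-4*I + 14) = √(14 - 4*I)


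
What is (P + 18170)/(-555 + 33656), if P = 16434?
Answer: 34604/33101 ≈ 1.0454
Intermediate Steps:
(P + 18170)/(-555 + 33656) = (16434 + 18170)/(-555 + 33656) = 34604/33101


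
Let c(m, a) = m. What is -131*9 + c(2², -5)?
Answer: -1175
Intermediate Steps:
-131*9 + c(2², -5) = -131*9 + 2² = -1179 + 4 = -1175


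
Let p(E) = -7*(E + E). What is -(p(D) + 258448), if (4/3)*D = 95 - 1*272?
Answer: -520613/2 ≈ -2.6031e+5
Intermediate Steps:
D = -531/4 (D = 3*(95 - 1*272)/4 = 3*(95 - 272)/4 = (¾)*(-177) = -531/4 ≈ -132.75)
p(E) = -14*E
-(p(D) + 258448) = -(-14*(-531/4) + 258448) = -(3717/2 + 258448) = -1*520613/2 = -520613/2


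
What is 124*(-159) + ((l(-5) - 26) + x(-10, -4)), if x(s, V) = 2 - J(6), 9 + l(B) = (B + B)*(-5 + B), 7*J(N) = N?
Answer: -137549/7 ≈ -19650.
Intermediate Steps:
J(N) = N/7
l(B) = -9 + 2*B*(-5 + B) (l(B) = -9 + (B + B)*(-5 + B) = -9 + (2*B)*(-5 + B) = -9 + 2*B*(-5 + B))
x(s, V) = 8/7 (x(s, V) = 2 - 6/7 = 8/7)
124*(-159) + ((l(-5) - 26) + x(-10, -4)) = 124*(-159) + (((-9 - 10*(-5) + 2*(-5)²) - 26) + 8/7) = -19716 + (((-9 + 50 + 2*25) - 26) + 8/7) = -19716 + (((-9 + 50 + 50) - 26) + 8/7) = -19716 + ((91 - 26) + 8/7) = -19716 + (65 + 8/7) = -19716 + 463/7 = -137549/7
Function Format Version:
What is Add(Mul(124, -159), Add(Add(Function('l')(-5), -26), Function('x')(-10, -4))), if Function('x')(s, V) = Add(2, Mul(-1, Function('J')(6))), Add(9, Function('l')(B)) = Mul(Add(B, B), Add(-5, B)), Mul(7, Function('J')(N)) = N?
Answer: Rational(-137549, 7) ≈ -19650.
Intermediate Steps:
Function('J')(N) = Mul(Rational(1, 7), N)
Function('l')(B) = Add(-9, Mul(2, B, Add(-5, B))) (Function('l')(B) = Add(-9, Mul(Add(B, B), Add(-5, B))) = Add(-9, Mul(Mul(2, B), Add(-5, B))) = Add(-9, Mul(2, B, Add(-5, B))))
Function('x')(s, V) = Rational(8, 7) (Function('x')(s, V) = Add(2, Mul(-1, Mul(Rational(1, 7), 6))) = Add(2, Mul(-1, Rational(6, 7))) = Add(2, Rational(-6, 7)) = Rational(8, 7))
Add(Mul(124, -159), Add(Add(Function('l')(-5), -26), Function('x')(-10, -4))) = Add(Mul(124, -159), Add(Add(Add(-9, Mul(-10, -5), Mul(2, Pow(-5, 2))), -26), Rational(8, 7))) = Add(-19716, Add(Add(Add(-9, 50, Mul(2, 25)), -26), Rational(8, 7))) = Add(-19716, Add(Add(Add(-9, 50, 50), -26), Rational(8, 7))) = Add(-19716, Add(Add(91, -26), Rational(8, 7))) = Add(-19716, Add(65, Rational(8, 7))) = Add(-19716, Rational(463, 7)) = Rational(-137549, 7)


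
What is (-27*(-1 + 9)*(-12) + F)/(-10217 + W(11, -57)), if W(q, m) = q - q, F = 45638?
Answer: -48230/10217 ≈ -4.7206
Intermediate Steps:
W(q, m) = 0
(-27*(-1 + 9)*(-12) + F)/(-10217 + W(11, -57)) = (-27*(-1 + 9)*(-12) + 45638)/(-10217 + 0) = (-216*(-12) + 45638)/(-10217) = (-27*(-96) + 45638)*(-1/10217) = (2592 + 45638)*(-1/10217) = 48230*(-1/10217) = -48230/10217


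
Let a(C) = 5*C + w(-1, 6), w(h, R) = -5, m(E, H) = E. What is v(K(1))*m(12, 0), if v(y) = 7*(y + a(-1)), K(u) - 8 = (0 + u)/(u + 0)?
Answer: -84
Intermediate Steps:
K(u) = 9 (K(u) = 8 + (0 + u)/(u + 0) = 8 + u/u = 8 + 1 = 9)
a(C) = -5 + 5*C (a(C) = 5*C - 5 = -5 + 5*C)
v(y) = -70 + 7*y (v(y) = 7*(y + (-5 + 5*(-1))) = 7*(y + (-5 - 5)) = 7*(y - 10) = 7*(-10 + y) = -70 + 7*y)
v(K(1))*m(12, 0) = (-70 + 7*9)*12 = (-70 + 63)*12 = -7*12 = -84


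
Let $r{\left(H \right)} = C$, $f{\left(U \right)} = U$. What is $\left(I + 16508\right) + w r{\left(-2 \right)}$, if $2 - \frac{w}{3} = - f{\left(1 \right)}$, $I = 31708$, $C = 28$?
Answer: $48468$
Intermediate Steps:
$r{\left(H \right)} = 28$
$w = 9$ ($w = 6 - 3 \left(\left(-1\right) 1\right) = 6 - -3 = 6 + 3 = 9$)
$\left(I + 16508\right) + w r{\left(-2 \right)} = \left(31708 + 16508\right) + 9 \cdot 28 = 48216 + 252 = 48468$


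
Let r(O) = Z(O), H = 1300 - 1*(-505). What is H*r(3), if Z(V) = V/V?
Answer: 1805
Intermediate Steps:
H = 1805 (H = 1300 + 505 = 1805)
Z(V) = 1
r(O) = 1
H*r(3) = 1805*1 = 1805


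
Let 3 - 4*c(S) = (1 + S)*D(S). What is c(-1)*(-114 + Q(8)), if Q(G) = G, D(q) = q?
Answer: -159/2 ≈ -79.500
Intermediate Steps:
c(S) = 3/4 - S*(1 + S)/4 (c(S) = 3/4 - (1 + S)*S/4 = 3/4 - S*(1 + S)/4)
c(-1)*(-114 + Q(8)) = (3/4 - 1/4*(-1) - 1/4*(-1)**2)*(-114 + 8) = (3/4 + 1/4 - 1/4*1)*(-106) = (3/4 + 1/4 - 1/4)*(-106) = (3/4)*(-106) = -159/2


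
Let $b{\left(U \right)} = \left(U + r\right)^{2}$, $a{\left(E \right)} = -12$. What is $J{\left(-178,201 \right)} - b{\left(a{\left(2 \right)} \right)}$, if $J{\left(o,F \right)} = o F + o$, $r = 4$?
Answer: $-36020$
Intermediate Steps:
$J{\left(o,F \right)} = o + F o$ ($J{\left(o,F \right)} = F o + o = o + F o$)
$b{\left(U \right)} = \left(4 + U\right)^{2}$ ($b{\left(U \right)} = \left(U + 4\right)^{2} = \left(4 + U\right)^{2}$)
$J{\left(-178,201 \right)} - b{\left(a{\left(2 \right)} \right)} = - 178 \left(1 + 201\right) - \left(4 - 12\right)^{2} = \left(-178\right) 202 - \left(-8\right)^{2} = -35956 - 64 = -36020$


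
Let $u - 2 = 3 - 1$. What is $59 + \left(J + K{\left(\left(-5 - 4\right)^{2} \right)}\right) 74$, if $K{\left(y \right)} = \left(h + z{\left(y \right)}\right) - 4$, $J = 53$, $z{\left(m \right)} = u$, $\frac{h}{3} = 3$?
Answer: $4647$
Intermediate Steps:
$h = 9$ ($h = 3 \cdot 3 = 9$)
$u = 4$ ($u = 2 + \left(3 - 1\right) = 2 + 2 = 4$)
$z{\left(m \right)} = 4$
$K{\left(y \right)} = 9$ ($K{\left(y \right)} = \left(9 + 4\right) - 4 = 13 - 4 = 9$)
$59 + \left(J + K{\left(\left(-5 - 4\right)^{2} \right)}\right) 74 = 59 + \left(53 + 9\right) 74 = 59 + 62 \cdot 74 = 59 + 4588 = 4647$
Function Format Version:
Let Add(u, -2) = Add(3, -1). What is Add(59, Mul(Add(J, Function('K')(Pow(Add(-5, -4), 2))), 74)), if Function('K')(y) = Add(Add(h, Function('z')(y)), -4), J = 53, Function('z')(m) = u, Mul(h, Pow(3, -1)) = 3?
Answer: 4647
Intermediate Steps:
h = 9 (h = Mul(3, 3) = 9)
u = 4 (u = Add(2, Add(3, -1)) = Add(2, 2) = 4)
Function('z')(m) = 4
Function('K')(y) = 9 (Function('K')(y) = Add(Add(9, 4), -4) = Add(13, -4) = 9)
Add(59, Mul(Add(J, Function('K')(Pow(Add(-5, -4), 2))), 74)) = Add(59, Mul(Add(53, 9), 74)) = Add(59, Mul(62, 74)) = Add(59, 4588) = 4647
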